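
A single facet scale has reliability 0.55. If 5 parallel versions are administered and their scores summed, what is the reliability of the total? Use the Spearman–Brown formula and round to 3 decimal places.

ρ_k = kρ / (1 + (k−1)ρ) = 5·0.55 / (1 + 4·0.55) = 2.750 / 3.200 = 0.859.

0.859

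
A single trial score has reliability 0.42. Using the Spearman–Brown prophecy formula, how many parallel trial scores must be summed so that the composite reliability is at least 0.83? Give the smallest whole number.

7

k ≥ ρ*(1−ρ₁)/(ρ₁(1−ρ*)) = 0.83·0.58 / (0.42·0.17) = 6.742.
Smallest integer k = 7.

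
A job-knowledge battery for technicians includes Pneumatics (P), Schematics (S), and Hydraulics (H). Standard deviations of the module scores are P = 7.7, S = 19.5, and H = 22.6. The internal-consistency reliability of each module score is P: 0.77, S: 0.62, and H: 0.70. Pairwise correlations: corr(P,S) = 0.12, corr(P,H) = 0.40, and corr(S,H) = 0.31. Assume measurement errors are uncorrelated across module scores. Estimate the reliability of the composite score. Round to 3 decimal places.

0.777

Var(P+S+H) = 7.7² + 19.5² + 22.6² + 2·[7.7·19.5·0.12 + 7.7·22.6·0.40 + 19.5·22.6·0.31] = 950.3 + 448.486 = 1398.79.
With uncorrelated errors the cross-covariances are all true-score covariance, so they carry over unchanged; only the diagonal terms shrink to ρᵢσᵢ².
True-score variance = [7.7²·0.77 + 19.5²·0.62 + 22.6²·0.70] + 448.486 = 638.94 + 448.486 = 1087.43.
Reliability = 1087.43 / 1398.79 = 0.777.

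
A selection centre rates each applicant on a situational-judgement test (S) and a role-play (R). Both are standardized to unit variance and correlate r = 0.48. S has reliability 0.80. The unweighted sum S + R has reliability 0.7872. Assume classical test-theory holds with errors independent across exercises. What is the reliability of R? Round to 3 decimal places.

Var(S+R) = 2 + 2·0.48 = 2.960.
True-score variance = ρ_S + ρ_R + 2·0.48, so 0.7872 = (0.80 + ρ_R + 0.96) / 2.960.
ρ_R = 0.7872·2.960 − 0.80 − 0.96 = 0.570.

0.570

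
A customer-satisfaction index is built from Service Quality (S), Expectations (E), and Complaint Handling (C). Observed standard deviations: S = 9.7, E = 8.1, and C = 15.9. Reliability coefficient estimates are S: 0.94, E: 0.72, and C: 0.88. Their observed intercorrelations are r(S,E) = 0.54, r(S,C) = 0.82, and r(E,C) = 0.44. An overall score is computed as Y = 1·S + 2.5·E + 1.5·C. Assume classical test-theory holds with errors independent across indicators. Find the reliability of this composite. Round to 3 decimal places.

Var(Y) = 9.7² + 2.5²·8.1² + 1.5²·15.9² + 2·[2.5·9.7·8.1·0.54 + 1.5·9.7·15.9·0.82 + 3.75·8.1·15.9·0.44] = 1072.97 + 1016.55 = 2089.53.
With uncorrelated errors the cross-covariances are all true-score covariance, so they carry over unchanged; only the diagonal terms shrink to ρᵢσᵢ².
True-score variance = [9.7²·0.94 + 2.5²·8.1²·0.72 + 1.5²·15.9²·0.88] + 1016.55 = 884.253 + 1016.55 = 1900.81.
Reliability = 1900.81 / 2089.53 = 0.910.

0.910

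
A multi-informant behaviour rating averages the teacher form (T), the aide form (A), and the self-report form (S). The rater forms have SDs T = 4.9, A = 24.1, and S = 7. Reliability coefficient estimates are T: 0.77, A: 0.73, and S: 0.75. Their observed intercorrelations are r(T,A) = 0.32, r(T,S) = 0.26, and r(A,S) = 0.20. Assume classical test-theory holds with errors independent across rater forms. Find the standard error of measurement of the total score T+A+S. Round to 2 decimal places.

13.21

Var(total) = 653.82 + 160.894 = 814.714.
True-score variance = 479.229 + 160.894 = 640.123, so reliability = 0.7857.
Error variance = 814.714 − 640.123 = 174.591; SEM = √174.591 = 13.21.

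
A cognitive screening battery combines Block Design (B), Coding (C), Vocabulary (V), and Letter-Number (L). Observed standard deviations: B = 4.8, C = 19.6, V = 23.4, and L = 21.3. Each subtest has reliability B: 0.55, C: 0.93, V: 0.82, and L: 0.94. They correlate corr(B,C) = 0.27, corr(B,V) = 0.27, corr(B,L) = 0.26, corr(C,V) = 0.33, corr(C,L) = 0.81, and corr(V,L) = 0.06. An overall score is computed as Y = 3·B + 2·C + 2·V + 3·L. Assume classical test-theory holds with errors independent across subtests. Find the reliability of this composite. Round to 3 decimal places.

0.943

Var(Y) = 3²·4.8² + 2²·19.6² + 2²·23.4² + 3²·21.3² + 2·[6·4.8·19.6·0.27 + 6·4.8·23.4·0.27 + 9·4.8·21.3·0.26 + 4·19.6·23.4·0.33 + 6·19.6·21.3·0.81 + 6·23.4·21.3·0.06] = 8017.45 + 6774.8 = 14792.2.
Because errors are independent across components, Cov(Tᵢ,Tⱼ) = Cov(Xᵢ,Xⱼ); the off-diagonal part of the true-score variance is the same as above.
True-score variance = [3²·4.8²·0.55 + 2²·19.6²·0.93 + 2²·23.4²·0.82 + 3²·21.3²·0.94] + 6774.8 = 7177.34 + 6774.8 = 13952.1.
Reliability = 13952.1 / 14792.2 = 0.943.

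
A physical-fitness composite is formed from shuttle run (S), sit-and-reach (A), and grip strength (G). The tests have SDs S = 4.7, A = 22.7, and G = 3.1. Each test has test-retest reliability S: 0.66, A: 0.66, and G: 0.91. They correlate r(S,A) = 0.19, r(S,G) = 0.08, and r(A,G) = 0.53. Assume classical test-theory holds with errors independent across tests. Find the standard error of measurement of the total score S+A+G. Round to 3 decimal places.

Var(total) = 546.99 + 117.466 = 664.456.
True-score variance = 363.416 + 117.466 = 480.881, so reliability = 0.7237.
Error variance = 664.456 − 480.881 = 183.574; SEM = √183.574 = 13.549.

13.549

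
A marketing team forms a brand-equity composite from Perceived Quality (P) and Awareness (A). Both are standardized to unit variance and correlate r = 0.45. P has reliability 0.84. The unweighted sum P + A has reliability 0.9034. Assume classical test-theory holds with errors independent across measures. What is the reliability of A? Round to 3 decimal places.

0.880

Var(P+A) = 2 + 2·0.45 = 2.900.
True-score variance = ρ_P + ρ_A + 2·0.45, so 0.9034 = (0.84 + ρ_A + 0.90) / 2.900.
ρ_A = 0.9034·2.900 − 0.84 − 0.90 = 0.880.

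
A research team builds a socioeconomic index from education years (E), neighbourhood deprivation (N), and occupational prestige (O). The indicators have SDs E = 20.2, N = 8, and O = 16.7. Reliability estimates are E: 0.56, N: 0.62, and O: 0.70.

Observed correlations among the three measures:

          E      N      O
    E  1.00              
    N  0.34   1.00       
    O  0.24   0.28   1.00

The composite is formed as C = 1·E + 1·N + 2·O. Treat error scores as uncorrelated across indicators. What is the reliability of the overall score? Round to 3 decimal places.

0.752

Var(C) = 20.2² + 8² + 2²·16.7² + 2·[20.2·8·0.34 + 2·20.2·16.7·0.24 + 2·8·16.7·0.28] = 1587.6 + 583.366 = 2170.97.
Under uncorrelated errors the observed covariances equal the true-score covariances, so only the own-variance terms attenuate.
True-score variance = [20.2²·0.56 + 8²·0.62 + 2²·16.7²·0.70] + 583.366 = 1049.07 + 583.366 = 1632.44.
Reliability = 1632.44 / 2170.97 = 0.752.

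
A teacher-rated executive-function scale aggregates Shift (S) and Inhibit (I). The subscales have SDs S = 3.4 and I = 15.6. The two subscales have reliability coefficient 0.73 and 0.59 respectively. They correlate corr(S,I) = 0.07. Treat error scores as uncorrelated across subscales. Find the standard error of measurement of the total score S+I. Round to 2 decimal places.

Var(total) = 254.92 + 7.4256 = 262.346.
True-score variance = 152.021 + 7.4256 = 159.447, so reliability = 0.6078.
Error variance = 262.346 − 159.447 = 102.899; SEM = √102.899 = 10.14.

10.14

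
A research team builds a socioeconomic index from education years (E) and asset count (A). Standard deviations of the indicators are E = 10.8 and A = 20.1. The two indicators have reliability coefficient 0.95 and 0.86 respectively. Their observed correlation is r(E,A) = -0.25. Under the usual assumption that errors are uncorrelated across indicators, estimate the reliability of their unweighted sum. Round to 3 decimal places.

0.849

Var(E+A) = 10.8² + 20.1² + 2·[10.8·20.1·(-0.25)] = 520.65 − 108.54 = 412.11.
Because errors are independent across components, Cov(Tᵢ,Tⱼ) = Cov(Xᵢ,Xⱼ); the off-diagonal part of the true-score variance is the same as above.
True-score variance = [10.8²·0.95 + 20.1²·0.86] − 108.54 = 458.257 − 108.54 = 349.717.
Reliability = 349.717 / 412.11 = 0.849.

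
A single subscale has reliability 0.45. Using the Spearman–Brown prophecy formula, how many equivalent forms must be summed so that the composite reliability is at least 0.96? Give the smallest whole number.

k ≥ ρ*(1−ρ₁)/(ρ₁(1−ρ*)) = 0.96·0.55 / (0.45·0.04) = 29.333.
Smallest integer k = 30.

30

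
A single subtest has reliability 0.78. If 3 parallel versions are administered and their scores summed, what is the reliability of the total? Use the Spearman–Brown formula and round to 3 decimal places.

ρ_k = kρ / (1 + (k−1)ρ) = 3·0.78 / (1 + 2·0.78) = 2.340 / 2.560 = 0.914.

0.914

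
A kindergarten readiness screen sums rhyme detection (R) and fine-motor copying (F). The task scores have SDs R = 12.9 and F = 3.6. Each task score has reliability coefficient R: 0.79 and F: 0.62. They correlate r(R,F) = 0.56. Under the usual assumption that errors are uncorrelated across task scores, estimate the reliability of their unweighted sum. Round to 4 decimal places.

Var(R+F) = 12.9² + 3.6² + 2·[12.9·3.6·0.56] = 179.37 + 52.0128 = 231.383.
With uncorrelated errors the cross-covariances are all true-score covariance, so they carry over unchanged; only the diagonal terms shrink to ρᵢσᵢ².
True-score variance = [12.9²·0.79 + 3.6²·0.62] + 52.0128 = 139.499 + 52.0128 = 191.512.
Reliability = 191.512 / 231.383 = 0.8277.

0.8277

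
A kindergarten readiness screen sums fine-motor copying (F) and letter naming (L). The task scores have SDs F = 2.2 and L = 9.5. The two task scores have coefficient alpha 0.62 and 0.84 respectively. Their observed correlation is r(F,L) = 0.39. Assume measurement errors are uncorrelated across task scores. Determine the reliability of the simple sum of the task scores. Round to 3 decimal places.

Var(F+L) = 2.2² + 9.5² + 2·[2.2·9.5·0.39] = 95.09 + 16.302 = 111.392.
Because errors are independent across components, Cov(Tᵢ,Tⱼ) = Cov(Xᵢ,Xⱼ); the off-diagonal part of the true-score variance is the same as above.
True-score variance = [2.2²·0.62 + 9.5²·0.84] + 16.302 = 78.8108 + 16.302 = 95.1128.
Reliability = 95.1128 / 111.392 = 0.854.

0.854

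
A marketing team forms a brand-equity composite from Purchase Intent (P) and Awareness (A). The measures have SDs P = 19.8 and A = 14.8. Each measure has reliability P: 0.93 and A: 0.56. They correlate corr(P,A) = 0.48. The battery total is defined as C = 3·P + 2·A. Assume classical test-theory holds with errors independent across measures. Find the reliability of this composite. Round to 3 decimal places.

Var(C) = 3²·19.8² + 2²·14.8² + 2·[6·19.8·14.8·0.48] = 4404.52 + 1687.91 = 6092.43.
With uncorrelated errors the cross-covariances are all true-score covariance, so they carry over unchanged; only the diagonal terms shrink to ρᵢσᵢ².
True-score variance = [3²·19.8²·0.93 + 2²·14.8²·0.56] + 1687.91 = 3772.02 + 1687.91 = 5459.93.
Reliability = 5459.93 / 6092.43 = 0.896.

0.896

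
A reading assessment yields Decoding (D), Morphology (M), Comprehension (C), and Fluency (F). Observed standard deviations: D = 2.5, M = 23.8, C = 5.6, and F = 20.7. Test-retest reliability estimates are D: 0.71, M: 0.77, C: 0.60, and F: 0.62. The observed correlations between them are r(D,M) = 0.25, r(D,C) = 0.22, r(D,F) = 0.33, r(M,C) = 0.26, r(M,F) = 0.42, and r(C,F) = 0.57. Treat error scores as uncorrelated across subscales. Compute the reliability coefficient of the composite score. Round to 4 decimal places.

0.8210

Var(D+M+C+F) = 2.5² + 23.8² + 5.6² + 20.7² + 2·[2.5·23.8·0.25 + 2.5·5.6·0.22 + 2.5·20.7·0.33 + 23.8·5.6·0.26 + 23.8·20.7·0.42 + 5.6·20.7·0.57] = 1032.54 + 685.354 = 1717.89.
With uncorrelated errors the cross-covariances are all true-score covariance, so they carry over unchanged; only the diagonal terms shrink to ρᵢσᵢ².
True-score variance = [2.5²·0.71 + 23.8²·0.77 + 5.6²·0.60 + 20.7²·0.62] + 685.354 = 725.076 + 685.354 = 1410.43.
Reliability = 1410.43 / 1717.89 = 0.8210.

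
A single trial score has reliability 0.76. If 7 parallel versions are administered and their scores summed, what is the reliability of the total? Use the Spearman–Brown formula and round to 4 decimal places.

ρ_k = kρ / (1 + (k−1)ρ) = 7·0.76 / (1 + 6·0.76) = 5.320 / 5.560 = 0.9568.

0.9568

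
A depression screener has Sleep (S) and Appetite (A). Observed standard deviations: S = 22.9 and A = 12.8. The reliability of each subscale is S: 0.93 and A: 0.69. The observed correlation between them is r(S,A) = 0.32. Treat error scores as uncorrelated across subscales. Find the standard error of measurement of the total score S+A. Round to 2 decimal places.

9.35

Var(total) = 688.25 + 187.597 = 875.847.
True-score variance = 600.751 + 187.597 = 788.348, so reliability = 0.9001.
Error variance = 875.847 − 788.348 = 87.4991; SEM = √87.4991 = 9.35.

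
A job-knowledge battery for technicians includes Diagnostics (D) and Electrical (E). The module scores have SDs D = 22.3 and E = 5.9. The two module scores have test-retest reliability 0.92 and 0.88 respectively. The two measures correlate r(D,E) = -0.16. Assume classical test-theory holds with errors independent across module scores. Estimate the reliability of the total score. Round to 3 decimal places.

0.910

Var(D+E) = 22.3² + 5.9² + 2·[22.3·5.9·(-0.16)] = 532.1 − 42.1024 = 489.998.
Under uncorrelated errors the observed covariances equal the true-score covariances, so only the own-variance terms attenuate.
True-score variance = [22.3²·0.92 + 5.9²·0.88] − 42.1024 = 488.14 − 42.1024 = 446.037.
Reliability = 446.037 / 489.998 = 0.910.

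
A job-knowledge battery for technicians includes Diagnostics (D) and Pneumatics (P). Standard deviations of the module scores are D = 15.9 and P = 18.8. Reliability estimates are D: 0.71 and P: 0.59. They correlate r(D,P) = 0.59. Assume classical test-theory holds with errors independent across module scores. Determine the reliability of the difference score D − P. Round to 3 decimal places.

0.139

Var(D−P) = 15.9² + 18.8² − 2·15.9·18.8·0.59 = 606.25 − 352.726 = 253.524.
With uncorrelated errors the cross-covariances are all true-score covariance, so they carry over unchanged; only the diagonal terms shrink to ρᵢσᵢ².
True-score variance = [15.9²·0.71 + 18.8²·0.59] − 352.726 = 388.025 − 352.726 = 35.2991.
Reliability = 35.2991 / 253.524 = 0.139.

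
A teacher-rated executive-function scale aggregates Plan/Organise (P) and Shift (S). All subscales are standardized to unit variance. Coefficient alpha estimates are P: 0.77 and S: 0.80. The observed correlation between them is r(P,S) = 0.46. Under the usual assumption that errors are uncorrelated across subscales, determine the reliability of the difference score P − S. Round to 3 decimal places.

0.602

Var(P−S) = 1 + 1 − 2·0.46 = 2 − 0.92 = 1.08.
Under uncorrelated errors the observed covariances equal the true-score covariances, so only the own-variance terms attenuate.
True-score variance = [0.77 + 0.80] − 0.92 = 1.57 − 0.92 = 0.65.
Reliability = 0.65 / 1.08 = 0.602.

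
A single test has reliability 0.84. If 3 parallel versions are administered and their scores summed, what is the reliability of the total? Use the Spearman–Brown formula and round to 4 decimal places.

0.9403

ρ_k = kρ / (1 + (k−1)ρ) = 3·0.84 / (1 + 2·0.84) = 2.520 / 2.680 = 0.9403.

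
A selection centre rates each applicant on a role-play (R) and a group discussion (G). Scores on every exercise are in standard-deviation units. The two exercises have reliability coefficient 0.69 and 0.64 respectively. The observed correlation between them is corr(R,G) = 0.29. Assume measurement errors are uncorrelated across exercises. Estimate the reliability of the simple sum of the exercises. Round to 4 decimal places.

Var(R+G) = 2 + 2·[0.29] = 2 + 0.58 = 2.58.
With uncorrelated errors the cross-covariances are all true-score covariance, so they carry over unchanged; only the diagonal terms shrink to ρᵢσᵢ².
True-score variance = [0.69 + 0.64] + 0.58 = 1.33 + 0.58 = 1.91.
Reliability = 1.91 / 2.58 = 0.7403.

0.7403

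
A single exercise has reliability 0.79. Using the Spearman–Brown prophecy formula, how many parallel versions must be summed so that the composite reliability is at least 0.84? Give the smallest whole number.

k ≥ ρ*(1−ρ₁)/(ρ₁(1−ρ*)) = 0.84·0.21 / (0.79·0.16) = 1.396.
Smallest integer k = 2.

2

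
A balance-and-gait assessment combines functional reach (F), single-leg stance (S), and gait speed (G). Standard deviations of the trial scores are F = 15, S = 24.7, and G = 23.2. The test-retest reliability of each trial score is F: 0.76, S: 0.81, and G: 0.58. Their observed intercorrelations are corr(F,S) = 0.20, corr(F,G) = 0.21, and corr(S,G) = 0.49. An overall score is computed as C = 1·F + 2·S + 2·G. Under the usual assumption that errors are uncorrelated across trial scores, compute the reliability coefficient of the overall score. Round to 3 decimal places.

Var(C) = 15² + 2²·24.7² + 2²·23.2² + 2·[2·15·24.7·0.20 + 2·15·23.2·0.21 + 4·24.7·23.2·0.49] = 4818.32 + 2835.04 = 7653.36.
With uncorrelated errors the cross-covariances are all true-score covariance, so they carry over unchanged; only the diagonal terms shrink to ρᵢσᵢ².
True-score variance = [15²·0.76 + 2²·24.7²·0.81 + 2²·23.2²·0.58] + 2835.04 = 3396.41 + 2835.04 = 6231.45.
Reliability = 6231.45 / 7653.36 = 0.814.

0.814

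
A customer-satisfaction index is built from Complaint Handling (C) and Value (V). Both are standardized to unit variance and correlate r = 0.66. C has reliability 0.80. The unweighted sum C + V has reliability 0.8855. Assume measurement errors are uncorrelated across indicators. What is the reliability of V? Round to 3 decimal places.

0.820

Var(C+V) = 2 + 2·0.66 = 3.320.
True-score variance = ρ_C + ρ_V + 2·0.66, so 0.8855 = (0.80 + ρ_V + 1.32) / 3.320.
ρ_V = 0.8855·3.320 − 0.80 − 1.32 = 0.820.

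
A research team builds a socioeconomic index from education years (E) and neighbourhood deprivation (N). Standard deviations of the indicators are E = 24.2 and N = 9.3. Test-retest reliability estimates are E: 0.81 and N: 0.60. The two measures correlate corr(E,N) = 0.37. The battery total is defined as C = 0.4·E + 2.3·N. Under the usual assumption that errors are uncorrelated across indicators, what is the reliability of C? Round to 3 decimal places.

Var(C) = 0.4²·24.2² + 2.3²·9.3² + 2·[0.92·24.2·9.3·0.37] = 551.235 + 153.221 = 704.455.
Because errors are independent across components, Cov(Tᵢ,Tⱼ) = Cov(Xᵢ,Xⱼ); the off-diagonal part of the true-score variance is the same as above.
True-score variance = [0.4²·24.2²·0.81 + 2.3²·9.3²·0.60] + 153.221 = 350.418 + 153.221 = 503.639.
Reliability = 503.639 / 704.455 = 0.715.

0.715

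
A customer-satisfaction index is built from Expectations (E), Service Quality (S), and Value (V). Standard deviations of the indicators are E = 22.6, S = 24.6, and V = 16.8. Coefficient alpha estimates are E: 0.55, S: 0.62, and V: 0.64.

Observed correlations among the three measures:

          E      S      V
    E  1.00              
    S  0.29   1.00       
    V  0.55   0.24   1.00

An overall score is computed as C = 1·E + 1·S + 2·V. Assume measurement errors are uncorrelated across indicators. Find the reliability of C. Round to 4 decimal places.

0.7720

Var(C) = 22.6² + 24.6² + 2²·16.8² + 2·[22.6·24.6·0.29 + 2·22.6·16.8·0.55 + 2·24.6·16.8·0.24] = 2244.88 + 1554.5 = 3799.38.
Under uncorrelated errors the observed covariances equal the true-score covariances, so only the own-variance terms attenuate.
True-score variance = [22.6²·0.55 + 24.6²·0.62 + 2²·16.8²·0.64] + 1554.5 = 1378.65 + 1554.5 = 2933.15.
Reliability = 2933.15 / 3799.38 = 0.7720.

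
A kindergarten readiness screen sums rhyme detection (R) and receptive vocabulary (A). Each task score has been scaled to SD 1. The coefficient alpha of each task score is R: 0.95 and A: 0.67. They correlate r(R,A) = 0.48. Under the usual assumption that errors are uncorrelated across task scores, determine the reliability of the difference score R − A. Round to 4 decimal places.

0.6346

Var(R−A) = 1 + 1 − 2·0.48 = 2 − 0.96 = 1.04.
With uncorrelated errors the cross-covariances are all true-score covariance, so they carry over unchanged; only the diagonal terms shrink to ρᵢσᵢ².
True-score variance = [0.95 + 0.67] − 0.96 = 1.62 − 0.96 = 0.66.
Reliability = 0.66 / 1.04 = 0.6346.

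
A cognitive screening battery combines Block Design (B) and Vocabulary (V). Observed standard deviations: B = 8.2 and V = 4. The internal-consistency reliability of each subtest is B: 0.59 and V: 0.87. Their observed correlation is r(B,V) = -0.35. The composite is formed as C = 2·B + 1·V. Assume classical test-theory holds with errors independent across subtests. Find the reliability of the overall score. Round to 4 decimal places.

Var(C) = 2²·8.2² + 4² + 2·[2·8.2·4·(-0.35)] = 284.96 − 45.92 = 239.04.
With uncorrelated errors the cross-covariances are all true-score covariance, so they carry over unchanged; only the diagonal terms shrink to ρᵢσᵢ².
True-score variance = [2²·8.2²·0.59 + 4²·0.87] − 45.92 = 172.606 − 45.92 = 126.686.
Reliability = 126.686 / 239.04 = 0.5300.

0.5300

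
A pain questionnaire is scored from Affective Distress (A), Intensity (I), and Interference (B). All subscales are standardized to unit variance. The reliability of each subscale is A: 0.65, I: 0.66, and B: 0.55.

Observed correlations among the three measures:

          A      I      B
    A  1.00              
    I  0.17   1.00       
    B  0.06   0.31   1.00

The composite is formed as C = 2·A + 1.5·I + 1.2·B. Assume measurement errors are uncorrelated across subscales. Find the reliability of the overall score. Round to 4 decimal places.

Var(C) = 2² + 1.5² + 1.2² + 2·[3·0.17 + 2.4·0.06 + 1.8·0.31] = 7.69 + 2.424 = 10.114.
With uncorrelated errors the cross-covariances are all true-score covariance, so they carry over unchanged; only the diagonal terms shrink to ρᵢσᵢ².
True-score variance = [2²·0.65 + 1.5²·0.66 + 1.2²·0.55] + 2.424 = 4.877 + 2.424 = 7.301.
Reliability = 7.301 / 10.114 = 0.7219.

0.7219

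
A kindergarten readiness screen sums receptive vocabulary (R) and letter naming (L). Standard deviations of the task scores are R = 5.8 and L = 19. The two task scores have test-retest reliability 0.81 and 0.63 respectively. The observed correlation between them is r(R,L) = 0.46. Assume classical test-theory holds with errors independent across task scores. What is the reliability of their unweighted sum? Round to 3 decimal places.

0.718

Var(R+L) = 5.8² + 19² + 2·[5.8·19·0.46] = 394.64 + 101.384 = 496.024.
Under uncorrelated errors the observed covariances equal the true-score covariances, so only the own-variance terms attenuate.
True-score variance = [5.8²·0.81 + 19²·0.63] + 101.384 = 254.678 + 101.384 = 356.062.
Reliability = 356.062 / 496.024 = 0.718.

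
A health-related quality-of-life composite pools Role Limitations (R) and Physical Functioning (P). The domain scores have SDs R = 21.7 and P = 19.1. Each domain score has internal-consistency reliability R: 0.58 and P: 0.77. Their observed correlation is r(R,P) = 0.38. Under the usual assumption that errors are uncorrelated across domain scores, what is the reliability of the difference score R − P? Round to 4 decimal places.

0.4590

Var(R−P) = 21.7² + 19.1² − 2·21.7·19.1·0.38 = 835.7 − 314.997 = 520.703.
With uncorrelated errors the cross-covariances are all true-score covariance, so they carry over unchanged; only the diagonal terms shrink to ρᵢσᵢ².
True-score variance = [21.7²·0.58 + 19.1²·0.77] − 314.997 = 554.02 − 314.997 = 239.023.
Reliability = 239.023 / 520.703 = 0.4590.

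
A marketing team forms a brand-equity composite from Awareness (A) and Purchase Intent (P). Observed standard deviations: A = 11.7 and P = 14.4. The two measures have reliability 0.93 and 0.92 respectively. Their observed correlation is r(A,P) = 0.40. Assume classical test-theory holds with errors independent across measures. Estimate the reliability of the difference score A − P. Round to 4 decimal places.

Var(A−P) = 11.7² + 14.4² − 2·11.7·14.4·0.40 = 344.25 − 134.784 = 209.466.
Under uncorrelated errors the observed covariances equal the true-score covariances, so only the own-variance terms attenuate.
True-score variance = [11.7²·0.93 + 14.4²·0.92] − 134.784 = 318.079 − 134.784 = 183.295.
Reliability = 183.295 / 209.466 = 0.8751.

0.8751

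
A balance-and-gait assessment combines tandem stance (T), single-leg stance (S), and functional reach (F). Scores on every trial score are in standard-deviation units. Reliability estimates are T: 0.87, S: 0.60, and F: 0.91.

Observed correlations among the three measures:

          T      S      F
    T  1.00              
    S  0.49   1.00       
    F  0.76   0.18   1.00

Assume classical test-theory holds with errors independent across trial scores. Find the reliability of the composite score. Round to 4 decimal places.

Var(T+S+F) = 3 + 2·[0.49 + 0.76 + 0.18] = 3 + 2.86 = 5.86.
Because errors are independent across components, Cov(Tᵢ,Tⱼ) = Cov(Xᵢ,Xⱼ); the off-diagonal part of the true-score variance is the same as above.
True-score variance = [0.87 + 0.60 + 0.91] + 2.86 = 2.38 + 2.86 = 5.24.
Reliability = 5.24 / 5.86 = 0.8942.

0.8942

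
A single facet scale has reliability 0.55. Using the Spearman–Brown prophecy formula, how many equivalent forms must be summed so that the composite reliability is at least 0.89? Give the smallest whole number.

7

k ≥ ρ*(1−ρ₁)/(ρ₁(1−ρ*)) = 0.89·0.45 / (0.55·0.11) = 6.620.
Smallest integer k = 7.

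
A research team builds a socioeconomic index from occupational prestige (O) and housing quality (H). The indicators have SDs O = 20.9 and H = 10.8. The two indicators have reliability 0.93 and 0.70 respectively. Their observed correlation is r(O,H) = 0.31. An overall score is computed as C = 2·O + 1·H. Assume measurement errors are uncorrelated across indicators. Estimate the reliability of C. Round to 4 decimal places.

Var(C) = 2²·20.9² + 10.8² + 2·[2·20.9·10.8·0.31] = 1863.88 + 279.893 = 2143.77.
Because errors are independent across components, Cov(Tᵢ,Tⱼ) = Cov(Xᵢ,Xⱼ); the off-diagonal part of the true-score variance is the same as above.
True-score variance = [2²·20.9²·0.93 + 10.8²·0.70] + 279.893 = 1706.58 + 279.893 = 1986.47.
Reliability = 1986.47 / 2143.77 = 0.9266.

0.9266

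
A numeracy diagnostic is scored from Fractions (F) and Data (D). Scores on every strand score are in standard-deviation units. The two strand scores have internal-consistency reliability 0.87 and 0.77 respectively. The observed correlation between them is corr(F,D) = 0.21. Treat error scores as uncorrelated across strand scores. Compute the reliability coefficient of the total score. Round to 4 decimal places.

Var(F+D) = 2 + 2·[0.21] = 2 + 0.42 = 2.42.
Under uncorrelated errors the observed covariances equal the true-score covariances, so only the own-variance terms attenuate.
True-score variance = [0.87 + 0.77] + 0.42 = 1.64 + 0.42 = 2.06.
Reliability = 2.06 / 2.42 = 0.8512.

0.8512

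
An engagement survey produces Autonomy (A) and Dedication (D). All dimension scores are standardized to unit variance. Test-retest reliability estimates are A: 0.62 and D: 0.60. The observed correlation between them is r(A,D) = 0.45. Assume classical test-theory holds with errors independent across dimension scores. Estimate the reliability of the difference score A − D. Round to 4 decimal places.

Var(A−D) = 1 + 1 − 2·0.45 = 2 − 0.9 = 1.1.
With uncorrelated errors the cross-covariances are all true-score covariance, so they carry over unchanged; only the diagonal terms shrink to ρᵢσᵢ².
True-score variance = [0.62 + 0.60] − 0.9 = 1.22 − 0.9 = 0.32.
Reliability = 0.32 / 1.1 = 0.2909.

0.2909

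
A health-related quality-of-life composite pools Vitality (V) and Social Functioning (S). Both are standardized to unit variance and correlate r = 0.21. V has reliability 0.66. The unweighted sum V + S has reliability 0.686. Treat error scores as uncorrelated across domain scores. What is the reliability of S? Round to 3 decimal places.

Var(V+S) = 2 + 2·0.21 = 2.420.
True-score variance = ρ_V + ρ_S + 2·0.21, so 0.686 = (0.66 + ρ_S + 0.42) / 2.420.
ρ_S = 0.686·2.420 − 0.66 − 0.42 = 0.580.

0.580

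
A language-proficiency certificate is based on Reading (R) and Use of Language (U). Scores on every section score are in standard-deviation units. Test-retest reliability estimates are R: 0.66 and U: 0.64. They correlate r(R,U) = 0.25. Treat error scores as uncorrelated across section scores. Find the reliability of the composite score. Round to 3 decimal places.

0.720

Var(R+U) = 2 + 2·[0.25] = 2 + 0.5 = 2.5.
Under uncorrelated errors the observed covariances equal the true-score covariances, so only the own-variance terms attenuate.
True-score variance = [0.66 + 0.64] + 0.5 = 1.3 + 0.5 = 1.8.
Reliability = 1.8 / 2.5 = 0.720.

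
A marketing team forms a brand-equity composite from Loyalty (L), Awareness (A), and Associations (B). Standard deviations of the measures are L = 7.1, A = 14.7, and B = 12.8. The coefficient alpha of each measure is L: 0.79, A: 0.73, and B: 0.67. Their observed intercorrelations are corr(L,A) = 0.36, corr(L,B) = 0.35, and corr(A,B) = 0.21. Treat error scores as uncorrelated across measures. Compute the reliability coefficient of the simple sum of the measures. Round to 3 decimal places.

0.810

Var(L+A+B) = 7.1² + 14.7² + 12.8² + 2·[7.1·14.7·0.36 + 7.1·12.8·0.35 + 14.7·12.8·0.21] = 430.34 + 217.79 = 648.13.
With uncorrelated errors the cross-covariances are all true-score covariance, so they carry over unchanged; only the diagonal terms shrink to ρᵢσᵢ².
True-score variance = [7.1²·0.79 + 14.7²·0.73 + 12.8²·0.67] + 217.79 = 307.342 + 217.79 = 525.132.
Reliability = 525.132 / 648.13 = 0.810.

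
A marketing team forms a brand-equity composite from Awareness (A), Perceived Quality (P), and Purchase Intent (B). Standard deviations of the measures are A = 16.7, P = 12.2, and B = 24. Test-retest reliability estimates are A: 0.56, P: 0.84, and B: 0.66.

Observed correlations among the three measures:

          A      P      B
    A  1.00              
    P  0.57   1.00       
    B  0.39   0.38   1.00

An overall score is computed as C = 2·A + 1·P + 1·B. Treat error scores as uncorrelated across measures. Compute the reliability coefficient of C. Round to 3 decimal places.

Var(C) = 2²·16.7² + 12.2² + 24² + 2·[2·16.7·12.2·0.57 + 2·16.7·24·0.39 + 12.2·24·0.38] = 1840.4 + 1312.3 = 3152.7.
Because errors are independent across components, Cov(Tᵢ,Tⱼ) = Cov(Xᵢ,Xⱼ); the off-diagonal part of the true-score variance is the same as above.
True-score variance = [2²·16.7²·0.56 + 12.2²·0.84 + 24²·0.66] + 1312.3 = 1129.9 + 1312.3 = 2442.2.
Reliability = 2442.2 / 3152.7 = 0.775.

0.775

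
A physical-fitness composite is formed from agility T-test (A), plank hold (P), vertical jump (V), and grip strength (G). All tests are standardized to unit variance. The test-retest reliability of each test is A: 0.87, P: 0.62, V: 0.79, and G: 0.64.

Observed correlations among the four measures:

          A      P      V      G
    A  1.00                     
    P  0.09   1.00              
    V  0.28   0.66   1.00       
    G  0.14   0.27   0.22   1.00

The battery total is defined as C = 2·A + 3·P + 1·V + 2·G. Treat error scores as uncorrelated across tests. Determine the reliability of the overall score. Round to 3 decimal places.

0.810

Var(C) = 2² + 3² + 1 + 2² + 2·[6·0.09 + 2·0.28 + 4·0.14 + 3·0.66 + 6·0.27 + 2·0.22] = 18 + 11.4 = 29.4.
Because errors are independent across components, Cov(Tᵢ,Tⱼ) = Cov(Xᵢ,Xⱼ); the off-diagonal part of the true-score variance is the same as above.
True-score variance = [2²·0.87 + 3²·0.62 + 0.79 + 2²·0.64] + 11.4 = 12.41 + 11.4 = 23.81.
Reliability = 23.81 / 29.4 = 0.810.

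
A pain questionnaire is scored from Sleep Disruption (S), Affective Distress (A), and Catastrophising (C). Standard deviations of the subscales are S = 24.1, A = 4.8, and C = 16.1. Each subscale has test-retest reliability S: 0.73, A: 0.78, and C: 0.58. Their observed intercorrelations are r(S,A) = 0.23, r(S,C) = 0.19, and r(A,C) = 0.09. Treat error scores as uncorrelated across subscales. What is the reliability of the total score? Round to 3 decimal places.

Var(S+A+C) = 24.1² + 4.8² + 16.1² + 2·[24.1·4.8·0.23 + 24.1·16.1·0.19 + 4.8·16.1·0.09] = 863.06 + 214.567 = 1077.63.
Because errors are independent across components, Cov(Tᵢ,Tⱼ) = Cov(Xᵢ,Xⱼ); the off-diagonal part of the true-score variance is the same as above.
True-score variance = [24.1²·0.73 + 4.8²·0.78 + 16.1²·0.58] + 214.567 = 592.304 + 214.567 = 806.871.
Reliability = 806.871 / 1077.63 = 0.749.

0.749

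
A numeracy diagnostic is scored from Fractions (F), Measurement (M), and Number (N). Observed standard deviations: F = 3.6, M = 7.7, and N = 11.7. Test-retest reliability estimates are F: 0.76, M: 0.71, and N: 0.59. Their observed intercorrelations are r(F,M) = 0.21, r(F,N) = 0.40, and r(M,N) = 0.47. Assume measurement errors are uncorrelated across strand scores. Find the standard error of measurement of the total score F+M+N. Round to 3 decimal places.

Var(total) = 209.14 + 130.023 = 339.163.
True-score variance = 132.711 + 130.023 = 262.734, so reliability = 0.7747.
Error variance = 339.163 − 262.734 = 76.4294; SEM = √76.4294 = 8.742.

8.742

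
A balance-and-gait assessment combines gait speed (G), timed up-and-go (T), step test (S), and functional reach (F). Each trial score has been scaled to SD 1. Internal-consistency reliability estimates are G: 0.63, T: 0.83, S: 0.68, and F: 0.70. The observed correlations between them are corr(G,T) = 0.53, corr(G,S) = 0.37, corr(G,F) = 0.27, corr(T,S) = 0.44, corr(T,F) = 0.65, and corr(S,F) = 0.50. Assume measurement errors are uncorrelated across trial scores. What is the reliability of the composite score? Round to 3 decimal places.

Var(G+T+S+F) = 4 + 2·[0.53 + 0.37 + 0.27 + 0.44 + 0.65 + 0.50] = 4 + 5.52 = 9.52.
Under uncorrelated errors the observed covariances equal the true-score covariances, so only the own-variance terms attenuate.
True-score variance = [0.63 + 0.83 + 0.68 + 0.70] + 5.52 = 2.84 + 5.52 = 8.36.
Reliability = 8.36 / 9.52 = 0.878.

0.878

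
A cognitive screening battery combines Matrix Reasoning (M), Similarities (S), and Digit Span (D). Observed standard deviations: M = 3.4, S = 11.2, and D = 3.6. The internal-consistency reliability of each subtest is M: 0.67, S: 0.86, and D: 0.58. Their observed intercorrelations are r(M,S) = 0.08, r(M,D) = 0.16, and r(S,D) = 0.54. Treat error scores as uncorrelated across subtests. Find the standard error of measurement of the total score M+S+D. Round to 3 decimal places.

5.179

Var(total) = 149.96 + 53.5552 = 203.515.
True-score variance = 123.14 + 53.5552 = 176.696, so reliability = 0.8682.
Error variance = 203.515 − 176.696 = 26.8196; SEM = √26.8196 = 5.179.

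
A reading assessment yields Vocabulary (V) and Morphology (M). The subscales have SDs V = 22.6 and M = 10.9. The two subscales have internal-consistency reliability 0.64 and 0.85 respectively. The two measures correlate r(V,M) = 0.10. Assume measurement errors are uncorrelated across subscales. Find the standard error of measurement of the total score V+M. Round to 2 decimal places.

14.20

Var(total) = 629.57 + 49.268 = 678.838.
True-score variance = 427.875 + 49.268 = 477.143, so reliability = 0.7029.
Error variance = 678.838 − 477.143 = 201.695; SEM = √201.695 = 14.20.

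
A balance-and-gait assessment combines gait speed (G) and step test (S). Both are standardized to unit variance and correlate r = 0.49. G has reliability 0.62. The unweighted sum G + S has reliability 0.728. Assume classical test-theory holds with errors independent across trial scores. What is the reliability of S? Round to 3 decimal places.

0.569

Var(G+S) = 2 + 2·0.49 = 2.980.
True-score variance = ρ_G + ρ_S + 2·0.49, so 0.728 = (0.62 + ρ_S + 0.98) / 2.980.
ρ_S = 0.728·2.980 − 0.62 − 0.98 = 0.569.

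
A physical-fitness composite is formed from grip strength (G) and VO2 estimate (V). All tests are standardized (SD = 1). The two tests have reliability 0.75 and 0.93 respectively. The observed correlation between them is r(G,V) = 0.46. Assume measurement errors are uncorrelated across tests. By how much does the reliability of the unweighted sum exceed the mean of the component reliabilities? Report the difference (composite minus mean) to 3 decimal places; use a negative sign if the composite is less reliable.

0.050

Var(sum) = 2 + 0.92 = 2.92; true-score variance = 1.68 + 0.92 = 2.6; composite reliability = 0.8904.
Mean component reliability = 0.8400.
Difference = 0.8904 − 0.8400 = 0.050.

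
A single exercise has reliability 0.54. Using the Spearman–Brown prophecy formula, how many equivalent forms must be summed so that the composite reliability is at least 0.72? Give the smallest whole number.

k ≥ ρ*(1−ρ₁)/(ρ₁(1−ρ*)) = 0.72·0.46 / (0.54·0.28) = 2.190.
Smallest integer k = 3.

3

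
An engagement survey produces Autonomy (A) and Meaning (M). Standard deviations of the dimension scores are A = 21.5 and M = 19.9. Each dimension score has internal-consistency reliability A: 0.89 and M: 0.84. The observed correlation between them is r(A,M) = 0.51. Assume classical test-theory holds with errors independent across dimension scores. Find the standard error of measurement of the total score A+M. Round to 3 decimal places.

10.687

Var(total) = 858.26 + 436.407 = 1294.67.
True-score variance = 744.051 + 436.407 = 1180.46, so reliability = 0.9118.
Error variance = 1294.67 − 1180.46 = 114.209; SEM = √114.209 = 10.687.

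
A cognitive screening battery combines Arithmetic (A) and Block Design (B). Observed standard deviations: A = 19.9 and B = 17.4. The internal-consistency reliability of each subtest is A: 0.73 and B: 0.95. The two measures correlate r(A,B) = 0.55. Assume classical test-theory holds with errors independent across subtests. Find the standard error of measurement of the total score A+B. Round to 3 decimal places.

Var(total) = 698.77 + 380.886 = 1079.66.
True-score variance = 576.709 + 380.886 = 957.595, so reliability = 0.8869.
Error variance = 1079.66 − 957.595 = 122.061; SEM = √122.061 = 11.048.

11.048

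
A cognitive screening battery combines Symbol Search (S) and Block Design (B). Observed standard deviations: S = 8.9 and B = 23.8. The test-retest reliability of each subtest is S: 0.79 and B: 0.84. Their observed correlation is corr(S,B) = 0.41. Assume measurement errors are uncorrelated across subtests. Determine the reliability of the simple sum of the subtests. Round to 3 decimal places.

0.869

Var(S+B) = 8.9² + 23.8² + 2·[8.9·23.8·0.41] = 645.65 + 173.692 = 819.342.
Under uncorrelated errors the observed covariances equal the true-score covariances, so only the own-variance terms attenuate.
True-score variance = [8.9²·0.79 + 23.8²·0.84] + 173.692 = 538.386 + 173.692 = 712.078.
Reliability = 712.078 / 819.342 = 0.869.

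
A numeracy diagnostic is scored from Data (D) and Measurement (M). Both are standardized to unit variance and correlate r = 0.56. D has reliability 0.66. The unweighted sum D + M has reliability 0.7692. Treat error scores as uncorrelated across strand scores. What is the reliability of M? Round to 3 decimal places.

Var(D+M) = 2 + 2·0.56 = 3.120.
True-score variance = ρ_D + ρ_M + 2·0.56, so 0.7692 = (0.66 + ρ_M + 1.12) / 3.120.
ρ_M = 0.7692·3.120 − 0.66 − 1.12 = 0.620.

0.620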